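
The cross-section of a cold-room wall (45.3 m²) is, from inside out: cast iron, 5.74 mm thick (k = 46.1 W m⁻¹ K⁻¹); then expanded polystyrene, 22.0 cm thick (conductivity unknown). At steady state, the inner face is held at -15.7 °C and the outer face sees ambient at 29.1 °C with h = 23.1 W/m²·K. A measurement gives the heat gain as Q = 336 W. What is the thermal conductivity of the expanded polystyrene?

ΣR = ΔT/Q = |-15.7 − 29.1|/336 = 0.1333 K/W
Known resistances:
  R_cast iron = L/(kA) = 0.00574/(46.1·45.3) = 2.749×10^-6 K/W
  R_conv,out = 1/(hA) = 1/(23.1·45.3) = 9.556×10^-4 K/W
R_expanded polystyrene = ΣR − ΣR_known = 0.1333 − 9.583×10^-4 = 0.1323 K/W
L/(kA) = 0.1323 ⇒ k = 0.220/(0.1323·45.3) = 0.0367 W/m·K

k = 0.0367 W/m·K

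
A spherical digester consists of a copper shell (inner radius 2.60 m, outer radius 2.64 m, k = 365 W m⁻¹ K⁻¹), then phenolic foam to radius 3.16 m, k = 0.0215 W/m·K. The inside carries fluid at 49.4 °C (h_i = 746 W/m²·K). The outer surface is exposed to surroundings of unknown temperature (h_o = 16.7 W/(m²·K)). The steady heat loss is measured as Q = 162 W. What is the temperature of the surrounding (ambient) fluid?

Sum the resistances:
  R_conv,in = 1/(4πr²h) = 1/(4π·2.60²·746) = 1.578×10^-5 K/W
  R_copper = (1/2.60 − 1/2.64)/(4πk) = 0.005828/(4π·365) = 1.271×10^-6 K/W
  R_phenolic foam = (1/2.64 − 1/3.16)/(4πk) = 0.06233/(4π·0.0215) = 0.2307 K/W
  R_conv,out = 1/(4πr²h) = 1/(4π·3.16²·16.7) = 4.772×10^-4 K/W
ΣR = 0.2312 K/W
ΔT = Q·ΣR = 162 × 0.2312 = 37.45 K
Heat flows outward, so T_out = T_in − ΔT = 49.4 − 37.45 = 11.9 °C

T_out = 11.9 °C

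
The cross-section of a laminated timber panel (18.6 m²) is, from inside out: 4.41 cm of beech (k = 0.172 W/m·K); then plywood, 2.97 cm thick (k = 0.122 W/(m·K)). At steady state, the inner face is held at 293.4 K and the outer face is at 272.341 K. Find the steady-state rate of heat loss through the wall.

Treat each layer as a resistance in series:
  R_beech = L/(kA) = 0.0441/(0.172·18.6) = 0.01378 K/W
  R_plywood = L/(kA) = 0.0297/(0.122·18.6) = 0.01309 K/W
ΣR = 0.01378 + 0.01309 = 0.02687 K/W
Q = ΔT/ΣR = (293.4 K − 272.341 K)/0.02687 = 784 W

Q = 784 W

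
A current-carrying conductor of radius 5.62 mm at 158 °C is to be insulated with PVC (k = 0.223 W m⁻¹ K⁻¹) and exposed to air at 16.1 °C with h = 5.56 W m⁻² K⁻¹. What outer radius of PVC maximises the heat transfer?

For a cylinder, r_cr = k_ins/h = 0.223/5.56 = 0.0401 m = 4.01 cm

r_cr = 4.01 cm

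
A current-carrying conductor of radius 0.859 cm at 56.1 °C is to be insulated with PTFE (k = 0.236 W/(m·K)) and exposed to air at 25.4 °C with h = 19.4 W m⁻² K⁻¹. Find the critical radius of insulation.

For a cylinder, r_cr = k_ins/h = 0.236/19.4 = 0.0122 m = 1.22 cm

r_cr = 1.22 cm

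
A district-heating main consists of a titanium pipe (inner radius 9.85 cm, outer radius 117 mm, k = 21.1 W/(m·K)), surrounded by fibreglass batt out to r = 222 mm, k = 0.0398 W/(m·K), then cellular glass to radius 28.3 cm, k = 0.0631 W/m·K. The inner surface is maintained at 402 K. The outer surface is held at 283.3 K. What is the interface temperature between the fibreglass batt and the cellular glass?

Series thermal resistances, inner to outer:
  R'_titanium = ln(0.117/0.0985)/(2πk) = 0.1721/(2π·21.1) = 0.001298 m·K/W
  R'_fibreglass batt = ln(0.222/0.117)/(2πk) = 0.6405/(2π·0.0398) = 2.561 m·K/W
  R'_cellular glass = ln(0.283/0.222)/(2πk) = 0.2428/(2π·0.0631) = 0.6123 m·K/W
ΣR = 0.001298 + 2.561 + 0.6123 = 3.175 m·K/W
Q' = ΔT/ΣR = (402 K − 283.3 K)/3.175 = 37.39 W/m
From the inner boundary to the fibreglass batt/cellular glass interface, ΣR_partial = 2.562 m·K/W.
T_interface = T_in − Q'·ΣR_partial = 402 K − (37.39)(2.562) = 306.2 K

T = 306.2 K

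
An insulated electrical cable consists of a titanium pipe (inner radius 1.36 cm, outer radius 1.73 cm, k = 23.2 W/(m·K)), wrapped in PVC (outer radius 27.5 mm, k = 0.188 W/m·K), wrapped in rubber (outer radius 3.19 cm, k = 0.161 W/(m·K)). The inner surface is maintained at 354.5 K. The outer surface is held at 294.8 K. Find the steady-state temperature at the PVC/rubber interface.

T = 311.0 K

Treat each layer as a resistance in series:
  R'_titanium = ln(0.0173/0.0136)/(2πk) = 0.2406/(2π·23.2) = 0.001651 m·K/W
  R'_PVC = ln(0.0275/0.0173)/(2πk) = 0.4635/(2π·0.188) = 0.3924 m·K/W
  R'_rubber = ln(0.0319/0.0275)/(2πk) = 0.1484/(2π·0.161) = 0.1467 m·K/W
ΣR = 0.001651 + 0.3924 + 0.1467 = 0.5408 m·K/W
Q' = ΔT/ΣR = (354.5 K − 294.8 K)/0.5408 = 110.4 W/m
From the inner boundary to the PVC/rubber interface, ΣR_partial = 0.3941 m·K/W.
T_interface = T_in − Q'·ΣR_partial = 354.5 K − (110.4)(0.3941) = 311.0 K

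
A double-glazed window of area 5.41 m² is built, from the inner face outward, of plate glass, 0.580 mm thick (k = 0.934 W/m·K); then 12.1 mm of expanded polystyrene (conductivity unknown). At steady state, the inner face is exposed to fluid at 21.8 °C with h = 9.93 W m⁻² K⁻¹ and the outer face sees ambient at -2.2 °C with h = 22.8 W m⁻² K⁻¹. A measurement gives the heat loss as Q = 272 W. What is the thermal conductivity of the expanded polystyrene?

ΣR = ΔT/Q = |21.8 − -2.2|/272 = 0.08824 K/W
Known resistances:
  R_conv,in = 1/(hA) = 1/(9.93·5.41) = 0.01861 K/W
  R_plate glass = L/(kA) = 5.80×10^-4/(0.934·5.41) = 1.148×10^-4 K/W
  R_conv,out = 1/(hA) = 1/(22.8·5.41) = 0.008107 K/W
R_expanded polystyrene = ΣR − ΣR_known = 0.08824 − 0.02683 = 0.06141 K/W
L/(kA) = 0.06141 ⇒ k = 0.0121/(0.06141·5.41) = 0.0364 W/m·K

k = 0.0364 W/m·K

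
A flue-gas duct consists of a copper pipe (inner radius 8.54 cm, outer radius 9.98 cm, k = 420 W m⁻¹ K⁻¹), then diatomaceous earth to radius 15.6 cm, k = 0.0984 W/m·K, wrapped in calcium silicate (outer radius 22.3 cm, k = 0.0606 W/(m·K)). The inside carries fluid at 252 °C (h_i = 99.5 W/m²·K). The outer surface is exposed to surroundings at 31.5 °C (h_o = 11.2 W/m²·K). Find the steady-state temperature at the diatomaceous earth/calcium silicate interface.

Resistance network (inner→outer):
  R'_conv,in = 1/(2πr h) = 1/(2π·0.0854·99.5) = 0.01873 m·K/W
  R'_copper = ln(0.0998/0.0854)/(2πk) = 0.1558/(2π·420) = 5.905×10^-5 m·K/W
  R'_diatomaceous earth = ln(0.156/0.0998)/(2πk) = 0.4467/(2π·0.0984) = 0.7225 m·K/W
  R'_calcium silicate = ln(0.223/0.156)/(2πk) = 0.3573/(2π·0.0606) = 0.9384 m·K/W
  R'_conv,out = 1/(2πr h) = 1/(2π·0.223·11.2) = 0.06372 m·K/W
ΣR = 0.01873 + 5.905×10^-5 + 0.7225 + 0.9384 + 0.06372 = 1.743 m·K/W
Q' = ΔT/ΣR = (252 °C − 31.5 °C)/1.743 = 126.5 W/m
From the inner boundary to the diatomaceous earth/calcium silicate interface, ΣR_partial = 0.7413 m·K/W.
T_interface = T_in − Q'·ΣR_partial = 252 °C − (126.5)(0.7413) = 158 °C

T = 158 °C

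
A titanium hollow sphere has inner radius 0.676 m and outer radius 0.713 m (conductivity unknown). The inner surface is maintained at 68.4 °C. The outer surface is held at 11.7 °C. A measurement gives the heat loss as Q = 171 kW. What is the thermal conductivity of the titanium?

ΣR = ΔT/Q = |68.4 − 11.7|/1.71×10^5 = 3.316×10^-4 K/W
(1/r₁−1/r₂)/(4πk) = 3.316×10^-4 ⇒ k = 0.07677/(4π·3.316×10^-4) = 18.4 W/m·K

k = 18.4 W/m·K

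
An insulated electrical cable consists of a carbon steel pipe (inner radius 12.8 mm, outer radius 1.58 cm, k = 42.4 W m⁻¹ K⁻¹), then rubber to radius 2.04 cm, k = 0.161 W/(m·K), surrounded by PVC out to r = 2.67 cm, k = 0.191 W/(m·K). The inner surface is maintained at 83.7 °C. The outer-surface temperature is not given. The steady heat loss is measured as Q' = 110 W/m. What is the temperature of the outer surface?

T_out = 31.2 °C

Series resistances:
  R'_carbon steel = ln(0.0158/0.0128)/(2πk) = 0.2106/(2π·42.4) = 7.904×10^-4 m·K/W
  R'_rubber = ln(0.0204/0.0158)/(2πk) = 0.2555/(2π·0.161) = 0.2526 m·K/W
  R'_PVC = ln(0.0267/0.0204)/(2πk) = 0.2691/(2π·0.191) = 0.2243 m·K/W
ΣR = 0.4776 m·K/W
ΔT = Q'·ΣR = 110 × 0.4776 = 52.54 K
Heat flows outward, so T_out = T_in − ΔT = 83.7 − 52.54 = 31.2 °C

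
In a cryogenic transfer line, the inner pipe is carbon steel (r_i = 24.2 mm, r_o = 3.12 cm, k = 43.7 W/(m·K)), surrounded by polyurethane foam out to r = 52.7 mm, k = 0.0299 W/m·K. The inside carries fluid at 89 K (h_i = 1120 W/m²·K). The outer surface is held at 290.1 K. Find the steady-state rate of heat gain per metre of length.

Q' = 71.9 W/m

Series thermal resistances, inner to outer:
  R'_conv,in = 1/(2πr h) = 1/(2π·0.0242·1120) = 0.005872 m·K/W
  R'_carbon steel = ln(0.0312/0.0242)/(2πk) = 0.2541/(2π·43.7) = 9.253×10^-4 m·K/W
  R'_polyurethane foam = ln(0.0527/0.0312)/(2πk) = 0.5242/(2π·0.0299) = 2.790 m·K/W
ΣR = 0.005872 + 9.253×10^-4 + 2.790 = 2.797 m·K/W
Q' = ΔT/ΣR = (89 K − 290.1 K)/2.797 = -71.9 W/m
(Negative Q' ⇒ heat flows inward; heat gain = 71.9 W/m.)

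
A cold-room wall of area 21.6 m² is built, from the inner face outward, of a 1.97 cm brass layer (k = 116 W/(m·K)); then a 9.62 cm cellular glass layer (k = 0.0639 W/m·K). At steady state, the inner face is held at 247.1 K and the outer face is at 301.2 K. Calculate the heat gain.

Treat each layer as a resistance in series:
  R_brass = L/(kA) = 0.0197/(116·21.6) = 7.862×10^-6 K/W
  R_cellular glass = L/(kA) = 0.0962/(0.0639·21.6) = 0.06970 K/W
ΣR = 7.862×10^-6 + 0.06970 = 0.06971 K/W
Q = ΔT/ΣR = (247.1 K − 301.2 K)/0.06971 = -776 W
(Negative Q ⇒ heat flows inward; heat gain = 776 W.)

Q = 776 W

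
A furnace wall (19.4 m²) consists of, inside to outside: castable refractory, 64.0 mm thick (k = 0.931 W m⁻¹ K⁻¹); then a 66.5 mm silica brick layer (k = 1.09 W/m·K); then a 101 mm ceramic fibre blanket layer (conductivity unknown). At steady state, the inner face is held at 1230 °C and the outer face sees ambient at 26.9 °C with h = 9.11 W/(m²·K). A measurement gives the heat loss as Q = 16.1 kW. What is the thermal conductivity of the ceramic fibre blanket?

ΣR = ΔT/Q = |1230 − 26.9|/16100 = 0.07473 K/W
Known resistances:
  R_castable refractory = L/(kA) = 0.0640/(0.931·19.4) = 0.003543 K/W
  R_silica brick = L/(kA) = 0.0665/(1.09·19.4) = 0.003145 K/W
  R_conv,out = 1/(hA) = 1/(9.11·19.4) = 0.005658 K/W
R_ceramic fibre blanket = ΣR − ΣR_known = 0.07473 − 0.01235 = 0.06238 K/W
L/(kA) = 0.06238 ⇒ k = 0.101/(0.06238·19.4) = 0.0835 W/m·K

k = 0.0835 W/m·K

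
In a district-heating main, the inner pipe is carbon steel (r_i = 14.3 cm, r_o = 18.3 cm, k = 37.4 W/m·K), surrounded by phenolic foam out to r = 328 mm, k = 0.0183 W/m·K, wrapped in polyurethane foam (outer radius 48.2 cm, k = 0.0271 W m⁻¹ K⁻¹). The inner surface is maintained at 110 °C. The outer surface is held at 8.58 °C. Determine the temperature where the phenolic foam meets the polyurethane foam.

Series thermal resistances, inner to outer:
  R'_carbon steel = ln(0.183/0.143)/(2πk) = 0.2466/(2π·37.4) = 0.001050 m·K/W
  R'_phenolic foam = ln(0.328/0.183)/(2πk) = 0.5835/(2π·0.0183) = 5.075 m·K/W
  R'_polyurethane foam = ln(0.482/0.328)/(2πk) = 0.3849/(2π·0.0271) = 2.261 m·K/W
ΣR = 0.001050 + 5.075 + 2.261 = 7.337 m·K/W
Q' = ΔT/ΣR = (110 °C − 8.58 °C)/7.337 = 13.82 W/m
From the inner boundary to the phenolic foam/polyurethane foam interface, ΣR_partial = 5.076 m·K/W.
T_interface = T_in − Q'·ΣR_partial = 110 °C − (13.82)(5.076) = 39.8 °C

T = 39.8 °C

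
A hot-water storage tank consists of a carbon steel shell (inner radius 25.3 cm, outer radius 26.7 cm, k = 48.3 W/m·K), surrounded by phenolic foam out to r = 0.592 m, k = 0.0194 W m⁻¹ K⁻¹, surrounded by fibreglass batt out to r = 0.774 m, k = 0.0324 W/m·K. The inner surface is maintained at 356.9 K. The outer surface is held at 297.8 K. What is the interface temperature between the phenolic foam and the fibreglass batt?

Treat each layer as a resistance in series:
  R_carbon steel = (1/0.253 − 1/0.267)/(4πk) = 0.2073/(4π·48.3) = 3.415×10^-4 K/W
  R_phenolic foam = (1/0.267 − 1/0.592)/(4πk) = 2.056/(4π·0.0194) = 8.434 K/W
  R_fibreglass batt = (1/0.592 − 1/0.774)/(4πk) = 0.3972/(4π·0.0324) = 0.9756 K/W
ΣR = 3.415×10^-4 + 8.434 + 0.9756 = 9.410 K/W
Q = ΔT/ΣR = (356.9 K − 297.8 K)/9.410 = 6.281 W
From the inner boundary to the phenolic foam/fibreglass batt interface, ΣR_partial = 8.434 K/W.
T_interface = T_in − Q·ΣR_partial = 356.9 K − (6.281)(8.434) = 303.9 K

T = 303.9 K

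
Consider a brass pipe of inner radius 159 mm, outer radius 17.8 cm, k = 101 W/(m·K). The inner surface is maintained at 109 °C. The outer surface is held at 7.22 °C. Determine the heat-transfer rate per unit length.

Q' = 2πk·ΔT/ln(r₂/r₁) = 2π × 101 × 101.78 / ln(0.178/0.159) = 5.72×10^5 W/m

Q' = 5.72×10^5 W/m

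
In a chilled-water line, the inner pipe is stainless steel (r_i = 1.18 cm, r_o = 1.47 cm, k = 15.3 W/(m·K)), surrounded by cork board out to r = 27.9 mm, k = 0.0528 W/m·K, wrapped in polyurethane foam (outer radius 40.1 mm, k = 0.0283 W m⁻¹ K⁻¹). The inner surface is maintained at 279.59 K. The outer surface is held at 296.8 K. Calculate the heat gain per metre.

Treat each layer as a resistance in series:
  R'_stainless steel = ln(0.0147/0.0118)/(2πk) = 0.2197/(2π·15.3) = 0.002286 m·K/W
  R'_cork board = ln(0.0279/0.0147)/(2πk) = 0.6408/(2π·0.0528) = 1.931 m·K/W
  R'_polyurethane foam = ln(0.0401/0.0279)/(2πk) = 0.3627/(2π·0.0283) = 2.040 m·K/W
ΣR = 0.002286 + 1.931 + 2.040 = 3.973 m·K/W
Q' = ΔT/ΣR = (279.59 K − 296.8 K)/3.973 = -4.33 W/m
(Negative Q' ⇒ heat flows inward; heat gain = 4.33 W/m.)

Q' = 4.33 W/m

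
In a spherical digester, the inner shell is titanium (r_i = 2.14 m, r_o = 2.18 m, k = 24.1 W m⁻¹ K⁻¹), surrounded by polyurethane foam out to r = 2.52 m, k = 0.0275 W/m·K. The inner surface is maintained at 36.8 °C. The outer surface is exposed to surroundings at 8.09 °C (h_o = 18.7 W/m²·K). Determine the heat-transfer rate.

Q = 160 W

Resistance network (inner→outer):
  R_titanium = (1/2.14 − 1/2.18)/(4πk) = 0.008574/(4π·24.1) = 2.831×10^-5 K/W
  R_polyurethane foam = (1/2.18 − 1/2.52)/(4πk) = 0.06189/(4π·0.0275) = 0.1791 K/W
  R_conv,out = 1/(4πr²h) = 1/(4π·2.52²·18.7) = 6.701×10^-4 K/W
ΣR = 2.831×10^-5 + 0.1791 + 6.701×10^-4 = 0.1798 K/W
Q = ΔT/ΣR = (36.8 °C − 8.09 °C)/0.1798 = 160 W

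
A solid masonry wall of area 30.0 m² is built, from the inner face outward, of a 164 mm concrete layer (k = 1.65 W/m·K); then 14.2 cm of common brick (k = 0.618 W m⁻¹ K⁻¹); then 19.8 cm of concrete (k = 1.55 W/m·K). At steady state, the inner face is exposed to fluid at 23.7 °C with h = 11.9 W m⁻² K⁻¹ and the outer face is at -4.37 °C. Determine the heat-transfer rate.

Series thermal resistances, inner to outer:
  R_conv,in = 1/(hA) = 1/(11.9·30.0) = 0.002801 K/W
  R_concrete = L/(kA) = 0.164/(1.65·30.0) = 0.003313 K/W
  R_common brick = L/(kA) = 0.142/(0.618·30.0) = 0.007659 K/W
  R_concrete = L/(kA) = 0.198/(1.55·30.0) = 0.004258 K/W
ΣR = 0.002801 + 0.003313 + 0.007659 + 0.004258 = 0.01803 K/W
Q = ΔT/ΣR = (23.7 °C − -4.37 °C)/0.01803 = 1560 W

Q = 1560 W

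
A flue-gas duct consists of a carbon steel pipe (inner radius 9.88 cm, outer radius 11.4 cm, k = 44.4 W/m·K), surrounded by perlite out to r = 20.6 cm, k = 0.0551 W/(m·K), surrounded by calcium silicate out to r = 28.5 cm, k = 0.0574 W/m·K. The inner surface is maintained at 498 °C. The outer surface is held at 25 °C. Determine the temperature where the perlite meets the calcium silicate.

Resistance network (inner→outer):
  R'_carbon steel = ln(0.114/0.0988)/(2πk) = 0.1431/(2π·44.4) = 5.130×10^-4 m·K/W
  R'_perlite = ln(0.206/0.114)/(2πk) = 0.5917/(2π·0.0551) = 1.709 m·K/W
  R'_calcium silicate = ln(0.285/0.206)/(2πk) = 0.3246/(2π·0.0574) = 0.9001 m·K/W
ΣR = 5.130×10^-4 + 1.709 + 0.9001 = 2.610 m·K/W
Q' = ΔT/ΣR = (498 °C − 25 °C)/2.610 = 181.2 W/m
From the inner boundary to the perlite/calcium silicate interface, ΣR_partial = 1.710 m·K/W.
T_interface = T_in − Q'·ΣR_partial = 498 °C − (181.2)(1.710) = 188 °C

T = 188 °C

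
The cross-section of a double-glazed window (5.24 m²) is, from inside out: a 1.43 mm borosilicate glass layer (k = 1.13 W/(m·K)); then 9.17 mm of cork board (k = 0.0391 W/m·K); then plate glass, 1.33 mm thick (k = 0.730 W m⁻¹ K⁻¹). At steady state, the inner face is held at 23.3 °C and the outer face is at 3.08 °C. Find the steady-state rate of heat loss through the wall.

Series thermal resistances, inner to outer:
  R_borosilicate glass = L/(kA) = 0.00143/(1.13·5.24) = 2.415×10^-4 K/W
  R_cork board = L/(kA) = 0.00917/(0.0391·5.24) = 0.04476 K/W
  R_plate glass = L/(kA) = 0.00133/(0.730·5.24) = 3.477×10^-4 K/W
ΣR = 2.415×10^-4 + 0.04476 + 3.477×10^-4 = 0.04535 K/W
Q = ΔT/ΣR = (23.3 °C − 3.08 °C)/0.04535 = 446 W

Q = 446 W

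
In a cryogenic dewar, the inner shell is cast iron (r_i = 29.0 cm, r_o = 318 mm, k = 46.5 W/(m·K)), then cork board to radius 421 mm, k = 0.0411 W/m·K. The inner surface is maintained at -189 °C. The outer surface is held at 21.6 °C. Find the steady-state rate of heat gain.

Q = 141 W

Resistance network (inner→outer):
  R_cast iron = (1/0.290 − 1/0.318)/(4πk) = 0.3036/(4π·46.5) = 5.196×10^-4 K/W
  R_cork board = (1/0.318 − 1/0.421)/(4πk) = 0.7694/(4π·0.0411) = 1.490 K/W
ΣR = 5.196×10^-4 + 1.490 = 1.491 K/W
Q = ΔT/ΣR = (-189 °C − 21.6 °C)/1.491 = -141 W
(Negative Q ⇒ heat flows inward; heat gain = 141 W.)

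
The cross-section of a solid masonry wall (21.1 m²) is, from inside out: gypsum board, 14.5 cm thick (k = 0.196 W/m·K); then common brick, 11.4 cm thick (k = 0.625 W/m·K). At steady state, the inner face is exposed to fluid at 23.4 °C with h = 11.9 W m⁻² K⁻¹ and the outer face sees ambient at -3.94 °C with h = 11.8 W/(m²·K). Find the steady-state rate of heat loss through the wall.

Resistance network (inner→outer):
  R_conv,in = 1/(hA) = 1/(11.9·21.1) = 0.003983 K/W
  R_gypsum board = L/(kA) = 0.145/(0.196·21.1) = 0.03506 K/W
  R_common brick = L/(kA) = 0.114/(0.625·21.1) = 0.008645 K/W
  R_conv,out = 1/(hA) = 1/(11.8·21.1) = 0.004016 K/W
ΣR = 0.003983 + 0.03506 + 0.008645 + 0.004016 = 0.05170 K/W
Q = ΔT/ΣR = (23.4 °C − -3.94 °C)/0.05170 = 529 W

Q = 529 W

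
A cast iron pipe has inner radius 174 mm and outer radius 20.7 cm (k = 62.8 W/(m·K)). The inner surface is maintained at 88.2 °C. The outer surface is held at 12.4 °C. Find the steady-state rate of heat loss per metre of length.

Q' = 172 kW/m

Q' = 2πk·ΔT/ln(r₂/r₁) = 2π × 62.8 × 75.8 / ln(0.207/0.174) = 1.72×10^5 W/m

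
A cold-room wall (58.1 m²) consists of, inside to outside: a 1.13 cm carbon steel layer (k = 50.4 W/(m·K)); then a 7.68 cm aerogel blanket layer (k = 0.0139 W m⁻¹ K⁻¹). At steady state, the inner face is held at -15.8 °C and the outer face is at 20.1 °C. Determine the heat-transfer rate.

Q = 377 W

Series thermal resistances, inner to outer:
  R_carbon steel = L/(kA) = 0.0113/(50.4·58.1) = 3.859×10^-6 K/W
  R_aerogel blanket = L/(kA) = 0.0768/(0.0139·58.1) = 0.09510 K/W
ΣR = 3.859×10^-6 + 0.09510 = 0.09510 K/W
Q = ΔT/ΣR = (-15.8 °C − 20.1 °C)/0.09510 = -377 W
(Negative Q ⇒ heat flows inward; heat gain = 377 W.)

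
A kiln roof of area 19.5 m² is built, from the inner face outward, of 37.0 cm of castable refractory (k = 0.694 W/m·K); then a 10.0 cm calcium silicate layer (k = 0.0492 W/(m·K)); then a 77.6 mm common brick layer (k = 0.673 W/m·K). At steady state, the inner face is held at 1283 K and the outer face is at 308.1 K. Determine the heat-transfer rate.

Q = 7.09 kW

Resistance network (inner→outer):
  R_castable refractory = L/(kA) = 0.370/(0.694·19.5) = 0.02734 K/W
  R_calcium silicate = L/(kA) = 0.100/(0.0492·19.5) = 0.1042 K/W
  R_common brick = L/(kA) = 0.0776/(0.673·19.5) = 0.005913 K/W
ΣR = 0.02734 + 0.1042 + 0.005913 = 0.1375 K/W
Q = ΔT/ΣR = (1283 K − 308.1 K)/0.1375 = 7090 W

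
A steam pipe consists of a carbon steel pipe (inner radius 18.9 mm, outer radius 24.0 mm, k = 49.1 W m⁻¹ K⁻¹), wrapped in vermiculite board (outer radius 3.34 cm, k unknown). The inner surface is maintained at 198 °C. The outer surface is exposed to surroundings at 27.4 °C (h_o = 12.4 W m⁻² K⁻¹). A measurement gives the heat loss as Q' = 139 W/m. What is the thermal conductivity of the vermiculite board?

ΣR = ΔT/Q' = |198 − 27.4|/139 = 1.227 m·K/W
Known resistances:
  R'_carbon steel = ln(0.0240/0.0189)/(2πk) = 0.2389/(2π·49.1) = 7.744×10^-4 m·K/W
  R'_conv,out = 1/(2πr h) = 1/(2π·0.0334·12.4) = 0.3843 m·K/W
R_vermiculite board = ΣR − ΣR_known = 1.227 − 0.3851 = 0.8419 m·K/W
ln(r₂/r₁)/(2πk) = 0.8419 ⇒ k = 0.3305/(2π·0.8419) = 0.0625 W/m·K

k = 0.0625 W/m·K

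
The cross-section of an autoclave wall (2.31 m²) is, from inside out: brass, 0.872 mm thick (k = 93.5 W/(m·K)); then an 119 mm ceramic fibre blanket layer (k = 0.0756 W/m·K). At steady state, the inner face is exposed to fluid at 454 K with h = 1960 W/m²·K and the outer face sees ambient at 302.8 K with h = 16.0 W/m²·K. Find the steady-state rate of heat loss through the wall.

Treat each layer as a resistance in series:
  R_conv,in = 1/(hA) = 1/(1960·2.31) = 2.209×10^-4 K/W
  R_brass = L/(kA) = 8.72×10^-4/(93.5·2.31) = 4.037×10^-6 K/W
  R_ceramic fibre blanket = L/(kA) = 0.119/(0.0756·2.31) = 0.6814 K/W
  R_conv,out = 1/(hA) = 1/(16.0·2.31) = 0.02706 K/W
ΣR = 2.209×10^-4 + 4.037×10^-6 + 0.6814 + 0.02706 = 0.7087 K/W
Q = ΔT/ΣR = (454 K − 302.8 K)/0.7087 = 213 W

Q = 213 W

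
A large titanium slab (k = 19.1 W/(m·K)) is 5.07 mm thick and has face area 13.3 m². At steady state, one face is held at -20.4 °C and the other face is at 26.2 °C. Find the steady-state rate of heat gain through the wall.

Q = 2330 kW

Q = kA·ΔT/L = 19.1 × 13.3 × |-20.4 °C − 26.2 °C| / 0.00507 = 2.33×10^6 W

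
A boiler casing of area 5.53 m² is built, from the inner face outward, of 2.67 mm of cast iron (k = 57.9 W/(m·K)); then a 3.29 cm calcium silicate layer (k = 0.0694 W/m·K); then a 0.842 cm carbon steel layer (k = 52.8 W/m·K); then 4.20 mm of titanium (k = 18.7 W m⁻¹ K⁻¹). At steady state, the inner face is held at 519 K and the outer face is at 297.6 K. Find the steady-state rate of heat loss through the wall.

Resistance network (inner→outer):
  R_cast iron = L/(kA) = 0.00267/(57.9·5.53) = 8.339×10^-6 K/W
  R_calcium silicate = L/(kA) = 0.0329/(0.0694·5.53) = 0.08573 K/W
  R_carbon steel = L/(kA) = 0.00842/(52.8·5.53) = 2.884×10^-5 K/W
  R_titanium = L/(kA) = 0.00420/(18.7·5.53) = 4.061×10^-5 K/W
ΣR = 8.339×10^-6 + 0.08573 + 2.884×10^-5 + 4.061×10^-5 = 0.08581 K/W
Q = ΔT/ΣR = (519 K − 297.6 K)/0.08581 = 2580 W

Q = 2.58 kW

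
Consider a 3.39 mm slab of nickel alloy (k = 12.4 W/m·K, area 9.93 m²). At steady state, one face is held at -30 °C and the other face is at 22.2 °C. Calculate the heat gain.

Q = 1.90×10^6 W

Q = kA·ΔT/L = 12.4 × 9.93 × |-30 °C − 22.2 °C| / 0.00339 = 1.90×10^6 W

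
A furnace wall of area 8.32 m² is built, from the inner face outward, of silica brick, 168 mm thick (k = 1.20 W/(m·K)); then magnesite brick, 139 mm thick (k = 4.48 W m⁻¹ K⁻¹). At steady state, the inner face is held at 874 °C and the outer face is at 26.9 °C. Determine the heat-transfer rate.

Resistance network (inner→outer):
  R_silica brick = L/(kA) = 0.168/(1.20·8.32) = 0.01683 K/W
  R_magnesite brick = L/(kA) = 0.139/(4.48·8.32) = 0.003729 K/W
ΣR = 0.01683 + 0.003729 = 0.02056 K/W
Q = ΔT/ΣR = (874 °C − 26.9 °C)/0.02056 = 41200 W

Q = 41.2 kW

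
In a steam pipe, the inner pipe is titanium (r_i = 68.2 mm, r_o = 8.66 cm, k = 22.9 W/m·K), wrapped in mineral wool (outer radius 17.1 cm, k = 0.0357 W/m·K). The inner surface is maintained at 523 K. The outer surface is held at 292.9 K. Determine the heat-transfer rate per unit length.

Resistance network (inner→outer):
  R'_titanium = ln(0.0866/0.0682)/(2πk) = 0.2389/(2π·22.9) = 0.001660 m·K/W
  R'_mineral wool = ln(0.171/0.0866)/(2πk) = 0.6804/(2π·0.0357) = 3.033 m·K/W
ΣR = 0.001660 + 3.033 = 3.035 m·K/W
Q' = ΔT/ΣR = (523 K − 292.9 K)/3.035 = 75.8 W/m

Q' = 75.8 W/m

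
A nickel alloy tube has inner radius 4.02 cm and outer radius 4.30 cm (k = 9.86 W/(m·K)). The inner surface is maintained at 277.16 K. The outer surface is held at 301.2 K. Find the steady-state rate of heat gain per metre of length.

Q' = 2πk·ΔT/ln(r₂/r₁) = 2π × 9.86 × 24.04 / ln(0.0430/0.0402) = 22100 W/m

Q' = 22.1 kW/m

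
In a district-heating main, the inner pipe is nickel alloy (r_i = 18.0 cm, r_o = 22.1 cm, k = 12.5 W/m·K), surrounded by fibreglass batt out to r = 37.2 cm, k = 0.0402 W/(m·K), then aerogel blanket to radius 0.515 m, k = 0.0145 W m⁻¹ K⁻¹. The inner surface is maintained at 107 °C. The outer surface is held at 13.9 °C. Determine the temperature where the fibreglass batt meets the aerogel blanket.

Treat each layer as a resistance in series:
  R'_nickel alloy = ln(0.221/0.180)/(2πk) = 0.2052/(2π·12.5) = 0.002613 m·K/W
  R'_fibreglass batt = ln(0.372/0.221)/(2πk) = 0.5207/(2π·0.0402) = 2.062 m·K/W
  R'_aerogel blanket = ln(0.515/0.372)/(2πk) = 0.3253/(2π·0.0145) = 3.570 m·K/W
ΣR = 0.002613 + 2.062 + 3.570 = 5.635 m·K/W
Q' = ΔT/ΣR = (107 °C − 13.9 °C)/5.635 = 16.52 W/m
From the inner boundary to the fibreglass batt/aerogel blanket interface, ΣR_partial = 2.065 m·K/W.
T_interface = T_in − Q'·ΣR_partial = 107 °C − (16.52)(2.065) = 72.9 °C

T = 72.9 °C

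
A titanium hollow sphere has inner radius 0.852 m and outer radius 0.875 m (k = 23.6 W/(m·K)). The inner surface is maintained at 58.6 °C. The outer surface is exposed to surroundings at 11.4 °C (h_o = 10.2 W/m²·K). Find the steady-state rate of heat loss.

Q = 4.59 kW

Treat each layer as a resistance in series:
  R_titanium = (1/0.852 − 1/0.875)/(4πk) = 0.03085/(4π·23.6) = 1.040×10^-4 K/W
  R_conv,out = 1/(4πr²h) = 1/(4π·0.875²·10.2) = 0.01019 K/W
ΣR = 1.040×10^-4 + 0.01019 = 0.01029 K/W
Q = ΔT/ΣR = (58.6 °C − 11.4 °C)/0.01029 = 4590 W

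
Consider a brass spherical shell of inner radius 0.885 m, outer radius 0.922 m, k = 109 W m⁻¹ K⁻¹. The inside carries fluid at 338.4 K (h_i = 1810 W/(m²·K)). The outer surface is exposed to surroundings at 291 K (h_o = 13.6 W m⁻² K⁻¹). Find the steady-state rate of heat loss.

Treat each layer as a resistance in series:
  R_conv,in = 1/(4πr²h) = 1/(4π·0.885²·1810) = 5.613×10^-5 K/W
  R_brass = (1/0.885 − 1/0.922)/(4πk) = 0.04534/(4π·109) = 3.310×10^-5 K/W
  R_conv,out = 1/(4πr²h) = 1/(4π·0.922²·13.6) = 0.006883 K/W
ΣR = 5.613×10^-5 + 3.310×10^-5 + 0.006883 = 0.006972 K/W
Q = ΔT/ΣR = (338.4 K − 291 K)/0.006972 = 6800 W

Q = 6.80 kW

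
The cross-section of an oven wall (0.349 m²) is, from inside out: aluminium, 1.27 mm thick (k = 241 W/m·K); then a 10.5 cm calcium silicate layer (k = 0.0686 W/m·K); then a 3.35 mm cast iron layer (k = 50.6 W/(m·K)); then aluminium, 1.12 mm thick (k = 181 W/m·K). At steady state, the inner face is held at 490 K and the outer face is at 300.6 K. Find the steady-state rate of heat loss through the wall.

Q = 43.2 W

Resistance network (inner→outer):
  R_aluminium = L/(kA) = 0.00127/(241·0.349) = 1.510×10^-5 K/W
  R_calcium silicate = L/(kA) = 0.105/(0.0686·0.349) = 4.386 K/W
  R_cast iron = L/(kA) = 0.00335/(50.6·0.349) = 1.897×10^-4 K/W
  R_aluminium = L/(kA) = 0.00112/(181·0.349) = 1.773×10^-5 K/W
ΣR = 1.510×10^-5 + 4.386 + 1.897×10^-4 + 1.773×10^-5 = 4.386 K/W
Q = ΔT/ΣR = (490 K − 300.6 K)/4.386 = 43.2 W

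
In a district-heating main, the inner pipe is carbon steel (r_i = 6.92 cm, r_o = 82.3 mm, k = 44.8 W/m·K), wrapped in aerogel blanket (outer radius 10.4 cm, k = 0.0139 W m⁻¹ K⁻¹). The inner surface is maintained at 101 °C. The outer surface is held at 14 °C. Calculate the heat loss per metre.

Q' = 32.5 W/m

Resistance network (inner→outer):
  R'_carbon steel = ln(0.0823/0.0692)/(2πk) = 0.1734/(2π·44.8) = 6.159×10^-4 m·K/W
  R'_aerogel blanket = ln(0.104/0.0823)/(2πk) = 0.2340/(2π·0.0139) = 2.680 m·K/W
ΣR = 6.159×10^-4 + 2.680 = 2.681 m·K/W
Q' = ΔT/ΣR = (101 °C − 14 °C)/2.681 = 32.5 W/m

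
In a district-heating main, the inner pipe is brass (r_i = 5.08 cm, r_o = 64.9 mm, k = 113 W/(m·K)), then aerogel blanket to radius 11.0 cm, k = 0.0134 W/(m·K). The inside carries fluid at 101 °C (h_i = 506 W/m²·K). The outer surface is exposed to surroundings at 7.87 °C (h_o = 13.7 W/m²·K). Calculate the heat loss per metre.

Q' = 14.6 W/m

Resistance network (inner→outer):
  R'_conv,in = 1/(2πr h) = 1/(2π·0.0508·506) = 0.006192 m·K/W
  R'_brass = ln(0.0649/0.0508)/(2πk) = 0.2450/(2π·113) = 3.450×10^-4 m·K/W
  R'_aerogel blanket = ln(0.110/0.0649)/(2πk) = 0.5276/(2π·0.0134) = 6.267 m·K/W
  R'_conv,out = 1/(2πr h) = 1/(2π·0.110·13.7) = 0.1056 m·K/W
ΣR = 0.006192 + 3.450×10^-4 + 6.267 + 0.1056 = 6.379 m·K/W
Q' = ΔT/ΣR = (101 °C − 7.87 °C)/6.379 = 14.6 W/m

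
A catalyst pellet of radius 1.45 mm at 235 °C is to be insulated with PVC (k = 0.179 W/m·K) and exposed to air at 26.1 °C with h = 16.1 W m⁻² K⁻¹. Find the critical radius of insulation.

For a sphere, r_cr = 2k_ins/h = 2·0.179/16.1 = 0.0222 m = 2.22 cm

r_cr = 2.22 cm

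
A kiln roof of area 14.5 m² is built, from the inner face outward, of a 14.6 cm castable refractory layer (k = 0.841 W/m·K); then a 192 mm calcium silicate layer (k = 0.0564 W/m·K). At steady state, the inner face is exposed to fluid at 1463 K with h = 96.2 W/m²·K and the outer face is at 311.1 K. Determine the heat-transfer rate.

Q = 4650 W

Series thermal resistances, inner to outer:
  R_conv,in = 1/(hA) = 1/(96.2·14.5) = 7.169×10^-4 K/W
  R_castable refractory = L/(kA) = 0.146/(0.841·14.5) = 0.01197 K/W
  R_calcium silicate = L/(kA) = 0.192/(0.0564·14.5) = 0.2348 K/W
ΣR = 7.169×10^-4 + 0.01197 + 0.2348 = 0.2475 K/W
Q = ΔT/ΣR = (1463 K − 311.1 K)/0.2475 = 4650 W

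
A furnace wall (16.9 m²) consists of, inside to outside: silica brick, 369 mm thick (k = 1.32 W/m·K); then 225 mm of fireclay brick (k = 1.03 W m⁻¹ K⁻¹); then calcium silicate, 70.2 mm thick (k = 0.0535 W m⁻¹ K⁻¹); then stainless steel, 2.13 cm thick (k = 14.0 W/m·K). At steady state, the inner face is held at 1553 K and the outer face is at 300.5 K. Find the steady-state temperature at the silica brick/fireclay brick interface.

T = 1360 K

Treat each layer as a resistance in series:
  R_silica brick = L/(kA) = 0.369/(1.32·16.9) = 0.01654 K/W
  R_fireclay brick = L/(kA) = 0.225/(1.03·16.9) = 0.01293 K/W
  R_calcium silicate = L/(kA) = 0.0702/(0.0535·16.9) = 0.07764 K/W
  R_stainless steel = L/(kA) = 0.0213/(14.0·16.9) = 9.003×10^-5 K/W
ΣR = 0.01654 + 0.01293 + 0.07764 + 9.003×10^-5 = 0.1072 K/W
Q = ΔT/ΣR = (1553 K − 300.5 K)/0.1072 = 11680 W
From the inner boundary to the silica brick/fireclay brick interface, ΣR_partial = 0.01654 K/W.
T_interface = T_in − Q·ΣR_partial = 1553 K − (11680)(0.01654) = 1360 K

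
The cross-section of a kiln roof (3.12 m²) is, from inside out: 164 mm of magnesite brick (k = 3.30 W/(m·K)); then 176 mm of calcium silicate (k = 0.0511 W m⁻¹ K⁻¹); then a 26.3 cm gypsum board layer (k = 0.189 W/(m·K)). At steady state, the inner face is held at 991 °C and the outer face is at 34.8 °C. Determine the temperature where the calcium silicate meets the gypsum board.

T = 307 °C

Series thermal resistances, inner to outer:
  R_magnesite brick = L/(kA) = 0.164/(3.30·3.12) = 0.01593 K/W
  R_calcium silicate = L/(kA) = 0.176/(0.0511·3.12) = 1.104 K/W
  R_gypsum board = L/(kA) = 0.263/(0.189·3.12) = 0.4460 K/W
ΣR = 0.01593 + 1.104 + 0.4460 = 1.566 K/W
Q = ΔT/ΣR = (991 °C − 34.8 °C)/1.566 = 610.6 W
From the inner boundary to the calcium silicate/gypsum board interface, ΣR_partial = 1.120 K/W.
T_interface = T_in − Q·ΣR_partial = 991 °C − (610.6)(1.120) = 307 °C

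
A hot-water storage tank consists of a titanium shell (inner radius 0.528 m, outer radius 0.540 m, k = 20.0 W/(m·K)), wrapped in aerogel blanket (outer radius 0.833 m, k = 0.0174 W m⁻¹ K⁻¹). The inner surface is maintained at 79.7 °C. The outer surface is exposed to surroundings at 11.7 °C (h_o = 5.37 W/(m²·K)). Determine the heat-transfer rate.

Treat each layer as a resistance in series:
  R_titanium = (1/0.528 − 1/0.540)/(4πk) = 0.04209/(4π·20.0) = 1.675×10^-4 K/W
  R_aerogel blanket = (1/0.540 − 1/0.833)/(4πk) = 0.6514/(4π·0.0174) = 2.979 K/W
  R_conv,out = 1/(4πr²h) = 1/(4π·0.833²·5.37) = 0.02136 K/W
ΣR = 1.675×10^-4 + 2.979 + 0.02136 = 3.001 K/W
Q = ΔT/ΣR = (79.7 °C − 11.7 °C)/3.001 = 22.7 W

Q = 22.7 W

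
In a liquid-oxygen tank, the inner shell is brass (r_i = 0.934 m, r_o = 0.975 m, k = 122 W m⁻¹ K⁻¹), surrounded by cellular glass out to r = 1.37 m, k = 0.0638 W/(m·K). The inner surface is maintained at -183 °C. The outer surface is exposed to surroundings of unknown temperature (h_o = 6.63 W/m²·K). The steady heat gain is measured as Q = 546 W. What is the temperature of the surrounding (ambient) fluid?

T_out = 21.9 °C

Series resistances:
  R_brass = (1/0.934 − 1/0.975)/(4πk) = 0.04502/(4π·122) = 2.937×10^-5 K/W
  R_cellular glass = (1/0.975 − 1/1.37)/(4πk) = 0.2957/(4π·0.0638) = 0.3688 K/W
  R_conv,out = 1/(4πr²h) = 1/(4π·1.37²·6.63) = 0.006395 K/W
ΣR = 0.3753 K/W
ΔT = Q·ΣR = 546 × 0.3753 = 204.9 K
Heat flows inward, so T_out = T_in + ΔT = -183 + 204.9 = 21.9 °C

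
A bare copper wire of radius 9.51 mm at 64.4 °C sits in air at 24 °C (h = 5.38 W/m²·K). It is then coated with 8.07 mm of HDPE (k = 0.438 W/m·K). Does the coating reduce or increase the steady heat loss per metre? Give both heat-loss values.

increases: 13.0 → 21.2 W/m

Critical radius for a cylinder: r_cr = k/h = 0.0814 m = 8.14 cm.
Outer radius after coating: r₂ = 0.00951 + 0.00807 = 0.01758 m.
Since r₁ < r_cr and r₂ ≤ r_cr, the coating moves toward the maximum at r_cr — heat loss rises.
Bare: R = 1/(2πr₁h) = 3.111 m·K/W; Q = 40.4/3.111 = 13.0 W/m.
Coated: R = R_cond + R_conv = 1.906 m·K/W; Q = 40.4/1.906 = 21.2 W/m.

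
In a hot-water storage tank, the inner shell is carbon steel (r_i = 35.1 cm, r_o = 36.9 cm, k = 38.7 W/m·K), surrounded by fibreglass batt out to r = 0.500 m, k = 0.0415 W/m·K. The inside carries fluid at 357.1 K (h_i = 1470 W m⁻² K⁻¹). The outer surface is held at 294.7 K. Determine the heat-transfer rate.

Q = 45.8 W

Resistance network (inner→outer):
  R_conv,in = 1/(4πr²h) = 1/(4π·0.351²·1470) = 4.394×10^-4 K/W
  R_carbon steel = (1/0.351 − 1/0.369)/(4πk) = 0.1390/(4π·38.7) = 2.858×10^-4 K/W
  R_fibreglass batt = (1/0.369 − 1/0.500)/(4πk) = 0.7100/(4π·0.0415) = 1.361 K/W
ΣR = 4.394×10^-4 + 2.858×10^-4 + 1.361 = 1.362 K/W
Q = ΔT/ΣR = (357.1 K − 294.7 K)/1.362 = 45.8 W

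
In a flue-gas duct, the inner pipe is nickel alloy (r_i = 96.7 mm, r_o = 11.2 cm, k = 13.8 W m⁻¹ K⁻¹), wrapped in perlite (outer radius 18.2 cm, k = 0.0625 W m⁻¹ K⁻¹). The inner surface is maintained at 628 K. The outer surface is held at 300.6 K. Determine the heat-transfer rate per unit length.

Q' = 264 W/m

Treat each layer as a resistance in series:
  R'_nickel alloy = ln(0.112/0.0967)/(2πk) = 0.1469/(2π·13.8) = 0.001694 m·K/W
  R'_perlite = ln(0.182/0.112)/(2πk) = 0.4855/(2π·0.0625) = 1.236 m·K/W
ΣR = 0.001694 + 1.236 = 1.238 m·K/W
Q' = ΔT/ΣR = (628 K − 300.6 K)/1.238 = 264 W/m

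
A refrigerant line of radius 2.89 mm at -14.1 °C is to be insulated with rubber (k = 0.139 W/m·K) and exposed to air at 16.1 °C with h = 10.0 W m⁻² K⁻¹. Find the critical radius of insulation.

For a cylinder, r_cr = k_ins/h = 0.139/10.0 = 0.0139 m = 1.39 cm

r_cr = 1.39 cm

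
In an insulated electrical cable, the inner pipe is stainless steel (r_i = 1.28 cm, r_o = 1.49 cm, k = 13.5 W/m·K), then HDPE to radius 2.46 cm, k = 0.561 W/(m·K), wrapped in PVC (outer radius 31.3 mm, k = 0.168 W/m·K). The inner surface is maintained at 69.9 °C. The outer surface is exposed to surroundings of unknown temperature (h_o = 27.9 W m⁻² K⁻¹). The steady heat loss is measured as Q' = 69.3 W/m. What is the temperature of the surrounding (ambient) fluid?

Sum the resistances:
  R'_stainless steel = ln(0.0149/0.0128)/(2πk) = 0.1519/(2π·13.5) = 0.001791 m·K/W
  R'_HDPE = ln(0.0246/0.0149)/(2πk) = 0.5014/(2π·0.561) = 0.1422 m·K/W
  R'_PVC = ln(0.0313/0.0246)/(2πk) = 0.2409/(2π·0.168) = 0.2282 m·K/W
  R'_conv,out = 1/(2πr h) = 1/(2π·0.0313·27.9) = 0.1823 m·K/W
ΣR = 0.5545 m·K/W
ΔT = Q'·ΣR = 69.3 × 0.5545 = 38.43 K
Heat flows outward, so T_out = T_in − ΔT = 69.9 − 38.43 = 31.5 °C

T_out = 31.5 °C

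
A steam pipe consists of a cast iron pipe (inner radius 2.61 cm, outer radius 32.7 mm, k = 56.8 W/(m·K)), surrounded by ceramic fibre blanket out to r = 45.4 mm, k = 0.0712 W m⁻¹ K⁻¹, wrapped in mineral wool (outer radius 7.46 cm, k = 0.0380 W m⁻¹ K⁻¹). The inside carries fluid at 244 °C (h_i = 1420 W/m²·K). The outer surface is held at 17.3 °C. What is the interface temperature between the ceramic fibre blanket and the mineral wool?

Series thermal resistances, inner to outer:
  R'_conv,in = 1/(2πr h) = 1/(2π·0.0261·1420) = 0.004294 m·K/W
  R'_cast iron = ln(0.0327/0.0261)/(2πk) = 0.2254/(2π·56.8) = 6.317×10^-4 m·K/W
  R'_ceramic fibre blanket = ln(0.0454/0.0327)/(2πk) = 0.3281/(2π·0.0712) = 0.7335 m·K/W
  R'_mineral wool = ln(0.0746/0.0454)/(2πk) = 0.4966/(2π·0.0380) = 2.080 m·K/W
ΣR = 0.004294 + 6.317×10^-4 + 0.7335 + 2.080 = 2.818 m·K/W
Q' = ΔT/ΣR = (244 °C − 17.3 °C)/2.818 = 80.45 W/m
From the inner boundary to the ceramic fibre blanket/mineral wool interface, ΣR_partial = 0.7384 m·K/W.
T_interface = T_in − Q'·ΣR_partial = 244 °C − (80.45)(0.7384) = 185 °C

T = 185 °C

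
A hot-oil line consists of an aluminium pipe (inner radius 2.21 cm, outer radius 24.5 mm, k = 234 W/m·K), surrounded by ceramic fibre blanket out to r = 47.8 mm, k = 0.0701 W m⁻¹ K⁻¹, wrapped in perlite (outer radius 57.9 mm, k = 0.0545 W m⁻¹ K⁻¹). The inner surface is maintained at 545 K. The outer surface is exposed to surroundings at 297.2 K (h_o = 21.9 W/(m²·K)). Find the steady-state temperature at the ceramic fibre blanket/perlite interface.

T = 374 K

Resistance network (inner→outer):
  R'_aluminium = ln(0.0245/0.0221)/(2πk) = 0.1031/(2π·234) = 7.012×10^-5 m·K/W
  R'_ceramic fibre blanket = ln(0.0478/0.0245)/(2πk) = 0.6684/(2π·0.0701) = 1.517 m·K/W
  R'_perlite = ln(0.0579/0.0478)/(2πk) = 0.1917/(2π·0.0545) = 0.5598 m·K/W
  R'_conv,out = 1/(2πr h) = 1/(2π·0.0579·21.9) = 0.1255 m·K/W
ΣR = 7.012×10^-5 + 1.517 + 0.5598 + 0.1255 = 2.202 m·K/W
Q' = ΔT/ΣR = (545 K − 297.2 K)/2.202 = 112.5 W/m
From the inner boundary to the ceramic fibre blanket/perlite interface, ΣR_partial = 1.517 m·K/W.
T_interface = T_in − Q'·ΣR_partial = 545 K − (112.5)(1.517) = 374 K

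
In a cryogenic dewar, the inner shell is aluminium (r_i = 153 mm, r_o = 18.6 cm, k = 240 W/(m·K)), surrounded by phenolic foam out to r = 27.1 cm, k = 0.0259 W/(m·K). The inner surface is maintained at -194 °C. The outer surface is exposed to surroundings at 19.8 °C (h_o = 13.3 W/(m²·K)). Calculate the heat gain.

Q = 40.6 W

Series thermal resistances, inner to outer:
  R_aluminium = (1/0.153 − 1/0.186)/(4πk) = 1.160/(4π·240) = 3.845×10^-4 K/W
  R_phenolic foam = (1/0.186 − 1/0.271)/(4πk) = 1.686/(4π·0.0259) = 5.181 K/W
  R_conv,out = 1/(4πr²h) = 1/(4π·0.271²·13.3) = 0.08147 K/W
ΣR = 3.845×10^-4 + 5.181 + 0.08147 = 5.263 K/W
Q = ΔT/ΣR = (-194 °C − 19.8 °C)/5.263 = -40.6 W
(Negative Q ⇒ heat flows inward; heat gain = 40.6 W.)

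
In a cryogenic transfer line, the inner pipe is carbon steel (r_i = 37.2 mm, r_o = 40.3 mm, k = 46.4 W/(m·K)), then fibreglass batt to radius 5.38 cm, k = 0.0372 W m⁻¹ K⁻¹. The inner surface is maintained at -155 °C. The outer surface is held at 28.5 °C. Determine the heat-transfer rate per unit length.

Treat each layer as a resistance in series:
  R'_carbon steel = ln(0.0403/0.0372)/(2πk) = 0.08004/(2π·46.4) = 2.746×10^-4 m·K/W
  R'_fibreglass batt = ln(0.0538/0.0403)/(2πk) = 0.2889/(2π·0.0372) = 1.236 m·K/W
ΣR = 2.746×10^-4 + 1.236 = 1.236 m·K/W
Q' = ΔT/ΣR = (-155 °C − 28.5 °C)/1.236 = -148 W/m
(Negative Q' ⇒ heat flows inward; heat gain = 148 W/m.)

Q' = 148 W/m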